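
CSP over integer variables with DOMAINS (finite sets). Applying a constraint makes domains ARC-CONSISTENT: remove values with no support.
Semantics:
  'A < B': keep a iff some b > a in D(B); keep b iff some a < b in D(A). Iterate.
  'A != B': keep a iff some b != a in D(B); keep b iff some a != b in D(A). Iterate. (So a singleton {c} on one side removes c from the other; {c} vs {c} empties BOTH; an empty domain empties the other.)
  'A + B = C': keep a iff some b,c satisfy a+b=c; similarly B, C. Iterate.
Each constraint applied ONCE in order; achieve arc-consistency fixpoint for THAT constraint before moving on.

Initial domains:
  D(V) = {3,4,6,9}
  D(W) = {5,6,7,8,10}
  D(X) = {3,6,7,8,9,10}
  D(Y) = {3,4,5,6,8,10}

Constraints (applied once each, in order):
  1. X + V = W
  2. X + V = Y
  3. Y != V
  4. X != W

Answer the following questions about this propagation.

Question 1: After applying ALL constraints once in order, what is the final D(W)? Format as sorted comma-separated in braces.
Answer: {6,7,10}

Derivation:
Constraint 1 (X + V = W) on D(X)={3,6,7,8,9,10} D(V)={3,4,6,9} D(W)={5,6,7,8,10}: X {3,6,7,8,9,10}->{3,6,7}; V {3,4,6,9}->{3,4}; W {5,6,7,8,10}->{6,7,10}
Constraint 2 (X + V = Y) on D(X)={3,6,7} D(V)={3,4} D(Y)={3,4,5,6,8,10}: Y {3,4,5,6,8,10}->{6,10}
Constraint 3 (Y != V) on D(Y)={6,10} D(V)={3,4}: no change
Constraint 4 (X != W) on D(X)={3,6,7} D(W)={6,7,10}: no change
So after all 4 constraints: D(W) = {6,7,10}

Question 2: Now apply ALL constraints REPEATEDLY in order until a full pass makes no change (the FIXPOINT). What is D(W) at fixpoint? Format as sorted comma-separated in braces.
pass 0 (initial): D(W)={5,6,7,8,10}
pass 1: V {3,4,6,9}->{3,4}; W {5,6,7,8,10}->{6,7,10}; X {3,6,7,8,9,10}->{3,6,7}; Y {3,4,5,6,8,10}->{6,10}
pass 2: no change
Fixpoint after 2 passes: D(W) = {6,7,10}

Answer: {6,7,10}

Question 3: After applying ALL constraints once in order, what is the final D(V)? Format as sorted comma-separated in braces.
Answer: {3,4}

Derivation:
Constraint 1 (X + V = W) on D(X)={3,6,7,8,9,10} D(V)={3,4,6,9} D(W)={5,6,7,8,10}: X {3,6,7,8,9,10}->{3,6,7}; V {3,4,6,9}->{3,4}; W {5,6,7,8,10}->{6,7,10}
Constraint 2 (X + V = Y) on D(X)={3,6,7} D(V)={3,4} D(Y)={3,4,5,6,8,10}: Y {3,4,5,6,8,10}->{6,10}
Constraint 3 (Y != V) on D(Y)={6,10} D(V)={3,4}: no change
Constraint 4 (X != W) on D(X)={3,6,7} D(W)={6,7,10}: no change
So after all 4 constraints: D(V) = {3,4}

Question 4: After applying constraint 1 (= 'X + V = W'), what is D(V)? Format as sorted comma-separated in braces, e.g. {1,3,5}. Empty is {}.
Constraint 1 (X + V = W) on D(X)={3,6,7,8,9,10} D(V)={3,4,6,9} D(W)={5,6,7,8,10}: X {3,6,7,8,9,10}->{3,6,7}; V {3,4,6,9}->{3,4}; W {5,6,7,8,10}->{6,7,10}
So after constraint 1: D(V) = {3,4}

Answer: {3,4}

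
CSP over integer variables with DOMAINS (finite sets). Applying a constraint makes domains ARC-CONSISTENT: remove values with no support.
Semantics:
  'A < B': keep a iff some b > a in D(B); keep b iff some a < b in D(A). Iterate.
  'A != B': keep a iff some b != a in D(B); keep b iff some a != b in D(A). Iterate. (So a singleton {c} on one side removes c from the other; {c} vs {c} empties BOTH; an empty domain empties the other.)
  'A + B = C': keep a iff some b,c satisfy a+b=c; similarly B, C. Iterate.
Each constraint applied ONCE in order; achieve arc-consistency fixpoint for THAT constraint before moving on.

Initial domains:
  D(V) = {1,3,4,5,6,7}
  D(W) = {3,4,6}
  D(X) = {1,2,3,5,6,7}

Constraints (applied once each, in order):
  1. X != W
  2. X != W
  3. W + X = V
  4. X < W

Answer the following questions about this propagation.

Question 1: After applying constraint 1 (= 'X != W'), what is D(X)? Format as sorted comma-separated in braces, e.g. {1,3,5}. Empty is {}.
Constraint 1 (X != W) on D(X)={1,2,3,5,6,7} D(W)={3,4,6}: no change
So after constraint 1: D(X) = {1,2,3,5,6,7}

Answer: {1,2,3,5,6,7}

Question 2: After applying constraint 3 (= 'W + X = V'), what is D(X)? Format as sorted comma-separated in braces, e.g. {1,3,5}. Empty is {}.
Answer: {1,2,3}

Derivation:
Constraint 1 (X != W) on D(X)={1,2,3,5,6,7} D(W)={3,4,6}: no change
Constraint 2 (X != W) on D(X)={1,2,3,5,6,7} D(W)={3,4,6}: no change
Constraint 3 (W + X = V) on D(W)={3,4,6} D(X)={1,2,3,5,6,7} D(V)={1,3,4,5,6,7}: X {1,2,3,5,6,7}->{1,2,3}; V {1,3,4,5,6,7}->{4,5,6,7}
So after constraint 3: D(X) = {1,2,3}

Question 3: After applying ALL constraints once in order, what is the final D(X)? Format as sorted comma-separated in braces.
Constraint 1 (X != W) on D(X)={1,2,3,5,6,7} D(W)={3,4,6}: no change
Constraint 2 (X != W) on D(X)={1,2,3,5,6,7} D(W)={3,4,6}: no change
Constraint 3 (W + X = V) on D(W)={3,4,6} D(X)={1,2,3,5,6,7} D(V)={1,3,4,5,6,7}: X {1,2,3,5,6,7}->{1,2,3}; V {1,3,4,5,6,7}->{4,5,6,7}
Constraint 4 (X < W) on D(X)={1,2,3} D(W)={3,4,6}: no change
So after all 4 constraints: D(X) = {1,2,3}

Answer: {1,2,3}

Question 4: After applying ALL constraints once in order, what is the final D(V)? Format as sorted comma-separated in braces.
Answer: {4,5,6,7}

Derivation:
Constraint 1 (X != W) on D(X)={1,2,3,5,6,7} D(W)={3,4,6}: no change
Constraint 2 (X != W) on D(X)={1,2,3,5,6,7} D(W)={3,4,6}: no change
Constraint 3 (W + X = V) on D(W)={3,4,6} D(X)={1,2,3,5,6,7} D(V)={1,3,4,5,6,7}: X {1,2,3,5,6,7}->{1,2,3}; V {1,3,4,5,6,7}->{4,5,6,7}
Constraint 4 (X < W) on D(X)={1,2,3} D(W)={3,4,6}: no change
So after all 4 constraints: D(V) = {4,5,6,7}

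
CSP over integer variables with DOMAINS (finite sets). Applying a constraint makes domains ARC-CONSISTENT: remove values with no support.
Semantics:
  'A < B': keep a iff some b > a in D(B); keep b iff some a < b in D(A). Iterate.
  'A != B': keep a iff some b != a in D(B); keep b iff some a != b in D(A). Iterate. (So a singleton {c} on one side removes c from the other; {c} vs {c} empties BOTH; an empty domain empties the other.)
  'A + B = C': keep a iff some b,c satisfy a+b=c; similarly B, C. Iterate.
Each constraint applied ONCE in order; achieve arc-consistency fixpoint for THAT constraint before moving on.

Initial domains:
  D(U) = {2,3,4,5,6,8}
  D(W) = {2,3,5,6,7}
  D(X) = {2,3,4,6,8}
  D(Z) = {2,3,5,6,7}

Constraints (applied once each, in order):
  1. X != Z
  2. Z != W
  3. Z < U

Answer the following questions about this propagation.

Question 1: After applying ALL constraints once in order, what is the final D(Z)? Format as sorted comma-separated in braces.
Answer: {2,3,5,6,7}

Derivation:
Constraint 1 (X != Z) on D(X)={2,3,4,6,8} D(Z)={2,3,5,6,7}: no change
Constraint 2 (Z != W) on D(Z)={2,3,5,6,7} D(W)={2,3,5,6,7}: no change
Constraint 3 (Z < U) on D(Z)={2,3,5,6,7} D(U)={2,3,4,5,6,8}: U {2,3,4,5,6,8}->{3,4,5,6,8}
So after all 3 constraints: D(Z) = {2,3,5,6,7}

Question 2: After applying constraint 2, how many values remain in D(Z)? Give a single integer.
Answer: 5

Derivation:
Constraint 1 (X != Z) on D(X)={2,3,4,6,8} D(Z)={2,3,5,6,7}: no change
Constraint 2 (Z != W) on D(Z)={2,3,5,6,7} D(W)={2,3,5,6,7}: no change
So after constraint 2: D(Z)={2,3,5,6,7}, size = 5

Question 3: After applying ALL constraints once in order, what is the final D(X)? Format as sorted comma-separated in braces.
Constraint 1 (X != Z) on D(X)={2,3,4,6,8} D(Z)={2,3,5,6,7}: no change
Constraint 2 (Z != W) on D(Z)={2,3,5,6,7} D(W)={2,3,5,6,7}: no change
Constraint 3 (Z < U) on D(Z)={2,3,5,6,7} D(U)={2,3,4,5,6,8}: U {2,3,4,5,6,8}->{3,4,5,6,8}
So after all 3 constraints: D(X) = {2,3,4,6,8}

Answer: {2,3,4,6,8}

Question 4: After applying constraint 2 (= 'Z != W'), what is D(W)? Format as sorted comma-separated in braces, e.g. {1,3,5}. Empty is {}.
Answer: {2,3,5,6,7}

Derivation:
Constraint 1 (X != Z) on D(X)={2,3,4,6,8} D(Z)={2,3,5,6,7}: no change
Constraint 2 (Z != W) on D(Z)={2,3,5,6,7} D(W)={2,3,5,6,7}: no change
So after constraint 2: D(W) = {2,3,5,6,7}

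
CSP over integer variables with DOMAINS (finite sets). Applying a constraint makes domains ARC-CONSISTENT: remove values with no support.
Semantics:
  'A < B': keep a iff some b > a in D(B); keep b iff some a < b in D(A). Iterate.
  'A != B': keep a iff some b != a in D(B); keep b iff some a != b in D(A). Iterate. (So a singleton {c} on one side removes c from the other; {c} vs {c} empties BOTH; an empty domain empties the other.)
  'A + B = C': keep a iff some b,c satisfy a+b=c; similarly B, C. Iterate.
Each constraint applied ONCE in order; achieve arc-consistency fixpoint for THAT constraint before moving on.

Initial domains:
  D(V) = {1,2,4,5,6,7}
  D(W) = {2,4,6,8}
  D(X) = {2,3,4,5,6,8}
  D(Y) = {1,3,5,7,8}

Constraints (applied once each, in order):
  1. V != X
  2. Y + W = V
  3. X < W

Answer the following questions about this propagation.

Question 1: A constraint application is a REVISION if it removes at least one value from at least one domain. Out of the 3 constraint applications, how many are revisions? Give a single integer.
Answer: 2

Derivation:
Constraint 1 (V != X) on D(V)={1,2,4,5,6,7} D(X)={2,3,4,5,6,8}: no change => not a revision
Constraint 2 (Y + W = V) on D(Y)={1,3,5,7,8} D(W)={2,4,6,8} D(V)={1,2,4,5,6,7}: Y {1,3,5,7,8}->{1,3,5}; W {2,4,6,8}->{2,4,6}; V {1,2,4,5,6,7}->{5,7} => REVISION
Constraint 3 (X < W) on D(X)={2,3,4,5,6,8} D(W)={2,4,6}: X {2,3,4,5,6,8}->{2,3,4,5}; W {2,4,6}->{4,6} => REVISION
Total revisions = 2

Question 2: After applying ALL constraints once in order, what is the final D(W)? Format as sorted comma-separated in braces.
Constraint 1 (V != X) on D(V)={1,2,4,5,6,7} D(X)={2,3,4,5,6,8}: no change
Constraint 2 (Y + W = V) on D(Y)={1,3,5,7,8} D(W)={2,4,6,8} D(V)={1,2,4,5,6,7}: Y {1,3,5,7,8}->{1,3,5}; W {2,4,6,8}->{2,4,6}; V {1,2,4,5,6,7}->{5,7}
Constraint 3 (X < W) on D(X)={2,3,4,5,6,8} D(W)={2,4,6}: X {2,3,4,5,6,8}->{2,3,4,5}; W {2,4,6}->{4,6}
So after all 3 constraints: D(W) = {4,6}

Answer: {4,6}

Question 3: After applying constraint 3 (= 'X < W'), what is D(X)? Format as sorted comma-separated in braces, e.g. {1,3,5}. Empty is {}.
Answer: {2,3,4,5}

Derivation:
Constraint 1 (V != X) on D(V)={1,2,4,5,6,7} D(X)={2,3,4,5,6,8}: no change
Constraint 2 (Y + W = V) on D(Y)={1,3,5,7,8} D(W)={2,4,6,8} D(V)={1,2,4,5,6,7}: Y {1,3,5,7,8}->{1,3,5}; W {2,4,6,8}->{2,4,6}; V {1,2,4,5,6,7}->{5,7}
Constraint 3 (X < W) on D(X)={2,3,4,5,6,8} D(W)={2,4,6}: X {2,3,4,5,6,8}->{2,3,4,5}; W {2,4,6}->{4,6}
So after constraint 3: D(X) = {2,3,4,5}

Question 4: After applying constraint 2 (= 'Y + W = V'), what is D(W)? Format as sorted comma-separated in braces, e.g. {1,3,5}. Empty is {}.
Answer: {2,4,6}

Derivation:
Constraint 1 (V != X) on D(V)={1,2,4,5,6,7} D(X)={2,3,4,5,6,8}: no change
Constraint 2 (Y + W = V) on D(Y)={1,3,5,7,8} D(W)={2,4,6,8} D(V)={1,2,4,5,6,7}: Y {1,3,5,7,8}->{1,3,5}; W {2,4,6,8}->{2,4,6}; V {1,2,4,5,6,7}->{5,7}
So after constraint 2: D(W) = {2,4,6}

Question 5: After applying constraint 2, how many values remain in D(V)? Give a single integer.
Answer: 2

Derivation:
Constraint 1 (V != X) on D(V)={1,2,4,5,6,7} D(X)={2,3,4,5,6,8}: no change
Constraint 2 (Y + W = V) on D(Y)={1,3,5,7,8} D(W)={2,4,6,8} D(V)={1,2,4,5,6,7}: Y {1,3,5,7,8}->{1,3,5}; W {2,4,6,8}->{2,4,6}; V {1,2,4,5,6,7}->{5,7}
So after constraint 2: D(V)={5,7}, size = 2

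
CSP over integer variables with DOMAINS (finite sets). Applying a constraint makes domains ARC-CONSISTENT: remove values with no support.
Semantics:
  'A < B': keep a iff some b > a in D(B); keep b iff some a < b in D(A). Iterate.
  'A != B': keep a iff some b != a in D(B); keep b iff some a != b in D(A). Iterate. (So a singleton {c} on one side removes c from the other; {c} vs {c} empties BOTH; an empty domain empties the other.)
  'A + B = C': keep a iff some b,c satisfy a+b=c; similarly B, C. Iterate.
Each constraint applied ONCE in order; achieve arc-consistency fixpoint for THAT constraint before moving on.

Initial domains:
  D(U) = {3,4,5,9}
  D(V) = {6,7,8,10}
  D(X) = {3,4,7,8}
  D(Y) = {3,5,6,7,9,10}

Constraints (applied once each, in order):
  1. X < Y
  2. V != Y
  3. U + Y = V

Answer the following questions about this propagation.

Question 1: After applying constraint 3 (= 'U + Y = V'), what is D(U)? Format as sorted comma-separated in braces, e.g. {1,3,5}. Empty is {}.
Answer: {3,4,5}

Derivation:
Constraint 1 (X < Y) on D(X)={3,4,7,8} D(Y)={3,5,6,7,9,10}: Y {3,5,6,7,9,10}->{5,6,7,9,10}
Constraint 2 (V != Y) on D(V)={6,7,8,10} D(Y)={5,6,7,9,10}: no change
Constraint 3 (U + Y = V) on D(U)={3,4,5,9} D(Y)={5,6,7,9,10} D(V)={6,7,8,10}: U {3,4,5,9}->{3,4,5}; Y {5,6,7,9,10}->{5,6,7}; V {6,7,8,10}->{8,10}
So after constraint 3: D(U) = {3,4,5}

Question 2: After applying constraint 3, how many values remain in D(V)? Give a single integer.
Answer: 2

Derivation:
Constraint 1 (X < Y) on D(X)={3,4,7,8} D(Y)={3,5,6,7,9,10}: Y {3,5,6,7,9,10}->{5,6,7,9,10}
Constraint 2 (V != Y) on D(V)={6,7,8,10} D(Y)={5,6,7,9,10}: no change
Constraint 3 (U + Y = V) on D(U)={3,4,5,9} D(Y)={5,6,7,9,10} D(V)={6,7,8,10}: U {3,4,5,9}->{3,4,5}; Y {5,6,7,9,10}->{5,6,7}; V {6,7,8,10}->{8,10}
So after constraint 3: D(V)={8,10}, size = 2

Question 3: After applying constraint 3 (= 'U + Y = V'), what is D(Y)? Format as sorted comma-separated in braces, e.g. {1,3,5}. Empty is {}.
Answer: {5,6,7}

Derivation:
Constraint 1 (X < Y) on D(X)={3,4,7,8} D(Y)={3,5,6,7,9,10}: Y {3,5,6,7,9,10}->{5,6,7,9,10}
Constraint 2 (V != Y) on D(V)={6,7,8,10} D(Y)={5,6,7,9,10}: no change
Constraint 3 (U + Y = V) on D(U)={3,4,5,9} D(Y)={5,6,7,9,10} D(V)={6,7,8,10}: U {3,4,5,9}->{3,4,5}; Y {5,6,7,9,10}->{5,6,7}; V {6,7,8,10}->{8,10}
So after constraint 3: D(Y) = {5,6,7}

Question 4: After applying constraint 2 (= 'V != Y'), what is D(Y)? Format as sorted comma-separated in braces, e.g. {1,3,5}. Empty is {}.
Answer: {5,6,7,9,10}

Derivation:
Constraint 1 (X < Y) on D(X)={3,4,7,8} D(Y)={3,5,6,7,9,10}: Y {3,5,6,7,9,10}->{5,6,7,9,10}
Constraint 2 (V != Y) on D(V)={6,7,8,10} D(Y)={5,6,7,9,10}: no change
So after constraint 2: D(Y) = {5,6,7,9,10}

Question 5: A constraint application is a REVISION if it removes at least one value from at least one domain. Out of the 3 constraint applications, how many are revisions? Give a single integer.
Answer: 2

Derivation:
Constraint 1 (X < Y) on D(X)={3,4,7,8} D(Y)={3,5,6,7,9,10}: Y {3,5,6,7,9,10}->{5,6,7,9,10} => REVISION
Constraint 2 (V != Y) on D(V)={6,7,8,10} D(Y)={5,6,7,9,10}: no change => not a revision
Constraint 3 (U + Y = V) on D(U)={3,4,5,9} D(Y)={5,6,7,9,10} D(V)={6,7,8,10}: U {3,4,5,9}->{3,4,5}; Y {5,6,7,9,10}->{5,6,7}; V {6,7,8,10}->{8,10} => REVISION
Total revisions = 2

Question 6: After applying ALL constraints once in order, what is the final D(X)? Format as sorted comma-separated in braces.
Answer: {3,4,7,8}

Derivation:
Constraint 1 (X < Y) on D(X)={3,4,7,8} D(Y)={3,5,6,7,9,10}: Y {3,5,6,7,9,10}->{5,6,7,9,10}
Constraint 2 (V != Y) on D(V)={6,7,8,10} D(Y)={5,6,7,9,10}: no change
Constraint 3 (U + Y = V) on D(U)={3,4,5,9} D(Y)={5,6,7,9,10} D(V)={6,7,8,10}: U {3,4,5,9}->{3,4,5}; Y {5,6,7,9,10}->{5,6,7}; V {6,7,8,10}->{8,10}
So after all 3 constraints: D(X) = {3,4,7,8}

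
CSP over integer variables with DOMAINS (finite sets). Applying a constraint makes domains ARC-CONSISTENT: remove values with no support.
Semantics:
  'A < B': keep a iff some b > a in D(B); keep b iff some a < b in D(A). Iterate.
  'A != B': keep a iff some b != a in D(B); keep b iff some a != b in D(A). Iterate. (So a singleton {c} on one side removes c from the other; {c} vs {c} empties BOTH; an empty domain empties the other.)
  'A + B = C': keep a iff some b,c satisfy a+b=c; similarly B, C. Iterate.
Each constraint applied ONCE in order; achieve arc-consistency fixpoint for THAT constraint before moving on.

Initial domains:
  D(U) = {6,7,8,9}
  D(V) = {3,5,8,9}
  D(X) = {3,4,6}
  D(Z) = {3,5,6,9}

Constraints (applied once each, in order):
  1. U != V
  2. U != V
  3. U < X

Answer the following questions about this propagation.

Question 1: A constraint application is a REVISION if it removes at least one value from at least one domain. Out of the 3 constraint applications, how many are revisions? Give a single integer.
Answer: 1

Derivation:
Constraint 1 (U != V) on D(U)={6,7,8,9} D(V)={3,5,8,9}: no change => not a revision
Constraint 2 (U != V) on D(U)={6,7,8,9} D(V)={3,5,8,9}: no change => not a revision
Constraint 3 (U < X) on D(U)={6,7,8,9} D(X)={3,4,6}: U {6,7,8,9}->{}; X {3,4,6}->{} => REVISION
Total revisions = 1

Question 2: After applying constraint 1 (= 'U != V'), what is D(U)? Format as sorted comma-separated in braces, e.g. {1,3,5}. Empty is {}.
Answer: {6,7,8,9}

Derivation:
Constraint 1 (U != V) on D(U)={6,7,8,9} D(V)={3,5,8,9}: no change
So after constraint 1: D(U) = {6,7,8,9}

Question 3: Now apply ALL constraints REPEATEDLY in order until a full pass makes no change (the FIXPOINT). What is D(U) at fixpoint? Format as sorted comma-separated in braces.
Answer: {}

Derivation:
pass 0 (initial): D(U)={6,7,8,9}
pass 1: U {6,7,8,9}->{}; X {3,4,6}->{}
pass 2: V {3,5,8,9}->{}
pass 3: no change
Fixpoint after 3 passes: D(U) = {}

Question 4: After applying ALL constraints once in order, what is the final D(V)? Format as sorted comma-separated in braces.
Constraint 1 (U != V) on D(U)={6,7,8,9} D(V)={3,5,8,9}: no change
Constraint 2 (U != V) on D(U)={6,7,8,9} D(V)={3,5,8,9}: no change
Constraint 3 (U < X) on D(U)={6,7,8,9} D(X)={3,4,6}: U {6,7,8,9}->{}; X {3,4,6}->{}
So after all 3 constraints: D(V) = {3,5,8,9}

Answer: {3,5,8,9}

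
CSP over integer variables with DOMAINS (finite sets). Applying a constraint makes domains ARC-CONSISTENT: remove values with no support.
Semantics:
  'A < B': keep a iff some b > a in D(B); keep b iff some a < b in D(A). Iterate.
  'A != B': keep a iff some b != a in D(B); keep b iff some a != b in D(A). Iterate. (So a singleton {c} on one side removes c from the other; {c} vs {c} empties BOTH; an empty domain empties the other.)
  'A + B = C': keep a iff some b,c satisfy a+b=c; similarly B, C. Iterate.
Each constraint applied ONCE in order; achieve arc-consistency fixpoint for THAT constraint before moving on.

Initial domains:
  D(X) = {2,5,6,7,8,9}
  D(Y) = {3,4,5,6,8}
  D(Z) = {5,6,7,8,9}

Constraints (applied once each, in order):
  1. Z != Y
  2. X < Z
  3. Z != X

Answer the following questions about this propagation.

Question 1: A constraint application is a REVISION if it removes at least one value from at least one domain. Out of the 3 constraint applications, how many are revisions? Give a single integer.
Constraint 1 (Z != Y) on D(Z)={5,6,7,8,9} D(Y)={3,4,5,6,8}: no change => not a revision
Constraint 2 (X < Z) on D(X)={2,5,6,7,8,9} D(Z)={5,6,7,8,9}: X {2,5,6,7,8,9}->{2,5,6,7,8} => REVISION
Constraint 3 (Z != X) on D(Z)={5,6,7,8,9} D(X)={2,5,6,7,8}: no change => not a revision
Total revisions = 1

Answer: 1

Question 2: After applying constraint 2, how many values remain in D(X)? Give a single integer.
Constraint 1 (Z != Y) on D(Z)={5,6,7,8,9} D(Y)={3,4,5,6,8}: no change
Constraint 2 (X < Z) on D(X)={2,5,6,7,8,9} D(Z)={5,6,7,8,9}: X {2,5,6,7,8,9}->{2,5,6,7,8}
So after constraint 2: D(X)={2,5,6,7,8}, size = 5

Answer: 5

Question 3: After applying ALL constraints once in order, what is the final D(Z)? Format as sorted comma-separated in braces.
Answer: {5,6,7,8,9}

Derivation:
Constraint 1 (Z != Y) on D(Z)={5,6,7,8,9} D(Y)={3,4,5,6,8}: no change
Constraint 2 (X < Z) on D(X)={2,5,6,7,8,9} D(Z)={5,6,7,8,9}: X {2,5,6,7,8,9}->{2,5,6,7,8}
Constraint 3 (Z != X) on D(Z)={5,6,7,8,9} D(X)={2,5,6,7,8}: no change
So after all 3 constraints: D(Z) = {5,6,7,8,9}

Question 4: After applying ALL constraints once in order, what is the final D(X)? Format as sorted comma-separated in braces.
Answer: {2,5,6,7,8}

Derivation:
Constraint 1 (Z != Y) on D(Z)={5,6,7,8,9} D(Y)={3,4,5,6,8}: no change
Constraint 2 (X < Z) on D(X)={2,5,6,7,8,9} D(Z)={5,6,7,8,9}: X {2,5,6,7,8,9}->{2,5,6,7,8}
Constraint 3 (Z != X) on D(Z)={5,6,7,8,9} D(X)={2,5,6,7,8}: no change
So after all 3 constraints: D(X) = {2,5,6,7,8}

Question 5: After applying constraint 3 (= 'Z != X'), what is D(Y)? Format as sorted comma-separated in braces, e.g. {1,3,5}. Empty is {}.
Answer: {3,4,5,6,8}

Derivation:
Constraint 1 (Z != Y) on D(Z)={5,6,7,8,9} D(Y)={3,4,5,6,8}: no change
Constraint 2 (X < Z) on D(X)={2,5,6,7,8,9} D(Z)={5,6,7,8,9}: X {2,5,6,7,8,9}->{2,5,6,7,8}
Constraint 3 (Z != X) on D(Z)={5,6,7,8,9} D(X)={2,5,6,7,8}: no change
So after constraint 3: D(Y) = {3,4,5,6,8}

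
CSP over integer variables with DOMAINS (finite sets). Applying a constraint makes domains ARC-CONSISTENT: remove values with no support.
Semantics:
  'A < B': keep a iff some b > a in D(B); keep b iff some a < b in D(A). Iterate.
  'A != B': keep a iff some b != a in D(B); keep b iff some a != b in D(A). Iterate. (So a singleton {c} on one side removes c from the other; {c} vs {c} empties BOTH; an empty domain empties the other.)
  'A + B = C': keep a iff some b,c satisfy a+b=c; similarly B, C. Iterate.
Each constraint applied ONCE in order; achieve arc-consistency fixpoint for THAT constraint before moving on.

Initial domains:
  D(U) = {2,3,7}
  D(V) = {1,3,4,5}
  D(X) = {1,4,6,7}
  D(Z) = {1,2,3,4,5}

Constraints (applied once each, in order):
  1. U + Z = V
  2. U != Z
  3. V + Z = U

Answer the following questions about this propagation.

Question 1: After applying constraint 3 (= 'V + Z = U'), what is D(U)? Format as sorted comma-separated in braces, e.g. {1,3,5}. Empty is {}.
Constraint 1 (U + Z = V) on D(U)={2,3,7} D(Z)={1,2,3,4,5} D(V)={1,3,4,5}: U {2,3,7}->{2,3}; Z {1,2,3,4,5}->{1,2,3}; V {1,3,4,5}->{3,4,5}
Constraint 2 (U != Z) on D(U)={2,3} D(Z)={1,2,3}: no change
Constraint 3 (V + Z = U) on D(V)={3,4,5} D(Z)={1,2,3} D(U)={2,3}: V {3,4,5}->{}; Z {1,2,3}->{}; U {2,3}->{}
So after constraint 3: D(U) = {}

Answer: {}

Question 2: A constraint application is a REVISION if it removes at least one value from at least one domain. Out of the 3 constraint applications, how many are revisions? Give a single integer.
Answer: 2

Derivation:
Constraint 1 (U + Z = V) on D(U)={2,3,7} D(Z)={1,2,3,4,5} D(V)={1,3,4,5}: U {2,3,7}->{2,3}; Z {1,2,3,4,5}->{1,2,3}; V {1,3,4,5}->{3,4,5} => REVISION
Constraint 2 (U != Z) on D(U)={2,3} D(Z)={1,2,3}: no change => not a revision
Constraint 3 (V + Z = U) on D(V)={3,4,5} D(Z)={1,2,3} D(U)={2,3}: V {3,4,5}->{}; Z {1,2,3}->{}; U {2,3}->{} => REVISION
Total revisions = 2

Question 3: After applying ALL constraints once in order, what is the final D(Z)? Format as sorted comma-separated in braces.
Constraint 1 (U + Z = V) on D(U)={2,3,7} D(Z)={1,2,3,4,5} D(V)={1,3,4,5}: U {2,3,7}->{2,3}; Z {1,2,3,4,5}->{1,2,3}; V {1,3,4,5}->{3,4,5}
Constraint 2 (U != Z) on D(U)={2,3} D(Z)={1,2,3}: no change
Constraint 3 (V + Z = U) on D(V)={3,4,5} D(Z)={1,2,3} D(U)={2,3}: V {3,4,5}->{}; Z {1,2,3}->{}; U {2,3}->{}
So after all 3 constraints: D(Z) = {}

Answer: {}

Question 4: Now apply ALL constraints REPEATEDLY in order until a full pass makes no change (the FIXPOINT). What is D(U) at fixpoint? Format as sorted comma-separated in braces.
pass 0 (initial): D(U)={2,3,7}
pass 1: U {2,3,7}->{}; V {1,3,4,5}->{}; Z {1,2,3,4,5}->{}
pass 2: no change
Fixpoint after 2 passes: D(U) = {}

Answer: {}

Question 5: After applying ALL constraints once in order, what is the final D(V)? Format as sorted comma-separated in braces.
Constraint 1 (U + Z = V) on D(U)={2,3,7} D(Z)={1,2,3,4,5} D(V)={1,3,4,5}: U {2,3,7}->{2,3}; Z {1,2,3,4,5}->{1,2,3}; V {1,3,4,5}->{3,4,5}
Constraint 2 (U != Z) on D(U)={2,3} D(Z)={1,2,3}: no change
Constraint 3 (V + Z = U) on D(V)={3,4,5} D(Z)={1,2,3} D(U)={2,3}: V {3,4,5}->{}; Z {1,2,3}->{}; U {2,3}->{}
So after all 3 constraints: D(V) = {}

Answer: {}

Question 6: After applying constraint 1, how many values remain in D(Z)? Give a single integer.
Constraint 1 (U + Z = V) on D(U)={2,3,7} D(Z)={1,2,3,4,5} D(V)={1,3,4,5}: U {2,3,7}->{2,3}; Z {1,2,3,4,5}->{1,2,3}; V {1,3,4,5}->{3,4,5}
So after constraint 1: D(Z)={1,2,3}, size = 3

Answer: 3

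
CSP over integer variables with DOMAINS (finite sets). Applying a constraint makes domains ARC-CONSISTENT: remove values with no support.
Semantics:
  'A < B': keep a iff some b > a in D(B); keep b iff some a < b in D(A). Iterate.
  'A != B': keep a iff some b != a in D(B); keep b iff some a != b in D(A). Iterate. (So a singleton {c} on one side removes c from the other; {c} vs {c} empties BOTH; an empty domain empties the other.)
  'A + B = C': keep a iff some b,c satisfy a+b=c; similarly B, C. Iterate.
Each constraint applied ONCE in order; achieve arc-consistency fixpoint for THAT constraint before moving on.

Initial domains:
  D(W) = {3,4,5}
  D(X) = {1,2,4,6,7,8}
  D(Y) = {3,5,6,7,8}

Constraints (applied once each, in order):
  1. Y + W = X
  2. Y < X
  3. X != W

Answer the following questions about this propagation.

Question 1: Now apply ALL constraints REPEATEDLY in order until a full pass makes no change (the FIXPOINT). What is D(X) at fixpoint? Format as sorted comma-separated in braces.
Answer: {6,7,8}

Derivation:
pass 0 (initial): D(X)={1,2,4,6,7,8}
pass 1: X {1,2,4,6,7,8}->{6,7,8}; Y {3,5,6,7,8}->{3,5}
pass 2: no change
Fixpoint after 2 passes: D(X) = {6,7,8}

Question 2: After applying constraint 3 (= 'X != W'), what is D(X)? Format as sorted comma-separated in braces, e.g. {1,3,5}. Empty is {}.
Constraint 1 (Y + W = X) on D(Y)={3,5,6,7,8} D(W)={3,4,5} D(X)={1,2,4,6,7,8}: Y {3,5,6,7,8}->{3,5}; X {1,2,4,6,7,8}->{6,7,8}
Constraint 2 (Y < X) on D(Y)={3,5} D(X)={6,7,8}: no change
Constraint 3 (X != W) on D(X)={6,7,8} D(W)={3,4,5}: no change
So after constraint 3: D(X) = {6,7,8}

Answer: {6,7,8}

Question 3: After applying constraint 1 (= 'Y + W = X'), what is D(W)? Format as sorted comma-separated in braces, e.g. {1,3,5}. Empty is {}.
Constraint 1 (Y + W = X) on D(Y)={3,5,6,7,8} D(W)={3,4,5} D(X)={1,2,4,6,7,8}: Y {3,5,6,7,8}->{3,5}; X {1,2,4,6,7,8}->{6,7,8}
So after constraint 1: D(W) = {3,4,5}

Answer: {3,4,5}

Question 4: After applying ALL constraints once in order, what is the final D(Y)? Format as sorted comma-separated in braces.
Constraint 1 (Y + W = X) on D(Y)={3,5,6,7,8} D(W)={3,4,5} D(X)={1,2,4,6,7,8}: Y {3,5,6,7,8}->{3,5}; X {1,2,4,6,7,8}->{6,7,8}
Constraint 2 (Y < X) on D(Y)={3,5} D(X)={6,7,8}: no change
Constraint 3 (X != W) on D(X)={6,7,8} D(W)={3,4,5}: no change
So after all 3 constraints: D(Y) = {3,5}

Answer: {3,5}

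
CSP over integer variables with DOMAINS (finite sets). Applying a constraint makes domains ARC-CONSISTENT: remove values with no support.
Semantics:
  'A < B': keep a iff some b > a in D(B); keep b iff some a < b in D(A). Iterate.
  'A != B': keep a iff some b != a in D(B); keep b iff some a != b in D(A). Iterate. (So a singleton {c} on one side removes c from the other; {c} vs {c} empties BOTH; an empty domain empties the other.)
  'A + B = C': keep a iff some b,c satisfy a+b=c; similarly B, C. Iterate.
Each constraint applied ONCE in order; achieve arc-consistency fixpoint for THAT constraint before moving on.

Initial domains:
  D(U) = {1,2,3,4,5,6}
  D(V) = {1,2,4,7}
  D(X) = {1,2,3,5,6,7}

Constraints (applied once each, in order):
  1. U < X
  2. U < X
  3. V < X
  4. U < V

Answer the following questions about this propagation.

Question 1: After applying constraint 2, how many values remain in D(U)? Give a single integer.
Constraint 1 (U < X) on D(U)={1,2,3,4,5,6} D(X)={1,2,3,5,6,7}: X {1,2,3,5,6,7}->{2,3,5,6,7}
Constraint 2 (U < X) on D(U)={1,2,3,4,5,6} D(X)={2,3,5,6,7}: no change
So after constraint 2: D(U)={1,2,3,4,5,6}, size = 6

Answer: 6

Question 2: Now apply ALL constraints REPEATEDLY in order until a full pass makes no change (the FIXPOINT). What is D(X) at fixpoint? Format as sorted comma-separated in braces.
pass 0 (initial): D(X)={1,2,3,5,6,7}
pass 1: U {1,2,3,4,5,6}->{1,2,3}; V {1,2,4,7}->{2,4}; X {1,2,3,5,6,7}->{2,3,5,6,7}
pass 2: X {2,3,5,6,7}->{3,5,6,7}
pass 3: no change
Fixpoint after 3 passes: D(X) = {3,5,6,7}

Answer: {3,5,6,7}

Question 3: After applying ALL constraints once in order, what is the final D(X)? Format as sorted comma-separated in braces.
Answer: {2,3,5,6,7}

Derivation:
Constraint 1 (U < X) on D(U)={1,2,3,4,5,6} D(X)={1,2,3,5,6,7}: X {1,2,3,5,6,7}->{2,3,5,6,7}
Constraint 2 (U < X) on D(U)={1,2,3,4,5,6} D(X)={2,3,5,6,7}: no change
Constraint 3 (V < X) on D(V)={1,2,4,7} D(X)={2,3,5,6,7}: V {1,2,4,7}->{1,2,4}
Constraint 4 (U < V) on D(U)={1,2,3,4,5,6} D(V)={1,2,4}: U {1,2,3,4,5,6}->{1,2,3}; V {1,2,4}->{2,4}
So after all 4 constraints: D(X) = {2,3,5,6,7}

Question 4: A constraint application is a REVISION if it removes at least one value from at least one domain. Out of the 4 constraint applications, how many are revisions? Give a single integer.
Constraint 1 (U < X) on D(U)={1,2,3,4,5,6} D(X)={1,2,3,5,6,7}: X {1,2,3,5,6,7}->{2,3,5,6,7} => REVISION
Constraint 2 (U < X) on D(U)={1,2,3,4,5,6} D(X)={2,3,5,6,7}: no change => not a revision
Constraint 3 (V < X) on D(V)={1,2,4,7} D(X)={2,3,5,6,7}: V {1,2,4,7}->{1,2,4} => REVISION
Constraint 4 (U < V) on D(U)={1,2,3,4,5,6} D(V)={1,2,4}: U {1,2,3,4,5,6}->{1,2,3}; V {1,2,4}->{2,4} => REVISION
Total revisions = 3

Answer: 3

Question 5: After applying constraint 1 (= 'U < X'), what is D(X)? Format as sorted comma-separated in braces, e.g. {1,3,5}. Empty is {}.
Answer: {2,3,5,6,7}

Derivation:
Constraint 1 (U < X) on D(U)={1,2,3,4,5,6} D(X)={1,2,3,5,6,7}: X {1,2,3,5,6,7}->{2,3,5,6,7}
So after constraint 1: D(X) = {2,3,5,6,7}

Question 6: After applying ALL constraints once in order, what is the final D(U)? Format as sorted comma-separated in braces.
Constraint 1 (U < X) on D(U)={1,2,3,4,5,6} D(X)={1,2,3,5,6,7}: X {1,2,3,5,6,7}->{2,3,5,6,7}
Constraint 2 (U < X) on D(U)={1,2,3,4,5,6} D(X)={2,3,5,6,7}: no change
Constraint 3 (V < X) on D(V)={1,2,4,7} D(X)={2,3,5,6,7}: V {1,2,4,7}->{1,2,4}
Constraint 4 (U < V) on D(U)={1,2,3,4,5,6} D(V)={1,2,4}: U {1,2,3,4,5,6}->{1,2,3}; V {1,2,4}->{2,4}
So after all 4 constraints: D(U) = {1,2,3}

Answer: {1,2,3}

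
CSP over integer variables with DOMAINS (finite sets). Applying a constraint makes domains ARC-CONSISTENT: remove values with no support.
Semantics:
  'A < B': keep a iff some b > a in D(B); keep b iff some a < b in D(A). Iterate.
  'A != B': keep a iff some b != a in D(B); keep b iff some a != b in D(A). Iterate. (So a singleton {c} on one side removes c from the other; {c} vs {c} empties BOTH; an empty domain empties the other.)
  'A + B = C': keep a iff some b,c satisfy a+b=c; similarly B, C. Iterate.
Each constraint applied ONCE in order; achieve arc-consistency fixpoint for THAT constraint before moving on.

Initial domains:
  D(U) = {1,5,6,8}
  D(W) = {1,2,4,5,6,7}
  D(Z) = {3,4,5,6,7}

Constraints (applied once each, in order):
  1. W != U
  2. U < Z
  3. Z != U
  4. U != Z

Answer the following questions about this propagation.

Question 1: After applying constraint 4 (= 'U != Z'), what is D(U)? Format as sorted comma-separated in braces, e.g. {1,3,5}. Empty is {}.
Answer: {1,5,6}

Derivation:
Constraint 1 (W != U) on D(W)={1,2,4,5,6,7} D(U)={1,5,6,8}: no change
Constraint 2 (U < Z) on D(U)={1,5,6,8} D(Z)={3,4,5,6,7}: U {1,5,6,8}->{1,5,6}
Constraint 3 (Z != U) on D(Z)={3,4,5,6,7} D(U)={1,5,6}: no change
Constraint 4 (U != Z) on D(U)={1,5,6} D(Z)={3,4,5,6,7}: no change
So after constraint 4: D(U) = {1,5,6}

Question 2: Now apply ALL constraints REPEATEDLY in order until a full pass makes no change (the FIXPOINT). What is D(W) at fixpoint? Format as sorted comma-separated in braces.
pass 0 (initial): D(W)={1,2,4,5,6,7}
pass 1: U {1,5,6,8}->{1,5,6}
pass 2: no change
Fixpoint after 2 passes: D(W) = {1,2,4,5,6,7}

Answer: {1,2,4,5,6,7}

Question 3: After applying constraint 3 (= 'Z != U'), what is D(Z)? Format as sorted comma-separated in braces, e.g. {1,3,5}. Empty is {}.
Answer: {3,4,5,6,7}

Derivation:
Constraint 1 (W != U) on D(W)={1,2,4,5,6,7} D(U)={1,5,6,8}: no change
Constraint 2 (U < Z) on D(U)={1,5,6,8} D(Z)={3,4,5,6,7}: U {1,5,6,8}->{1,5,6}
Constraint 3 (Z != U) on D(Z)={3,4,5,6,7} D(U)={1,5,6}: no change
So after constraint 3: D(Z) = {3,4,5,6,7}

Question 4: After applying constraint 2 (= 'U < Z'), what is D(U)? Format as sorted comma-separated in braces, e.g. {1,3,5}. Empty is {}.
Constraint 1 (W != U) on D(W)={1,2,4,5,6,7} D(U)={1,5,6,8}: no change
Constraint 2 (U < Z) on D(U)={1,5,6,8} D(Z)={3,4,5,6,7}: U {1,5,6,8}->{1,5,6}
So after constraint 2: D(U) = {1,5,6}

Answer: {1,5,6}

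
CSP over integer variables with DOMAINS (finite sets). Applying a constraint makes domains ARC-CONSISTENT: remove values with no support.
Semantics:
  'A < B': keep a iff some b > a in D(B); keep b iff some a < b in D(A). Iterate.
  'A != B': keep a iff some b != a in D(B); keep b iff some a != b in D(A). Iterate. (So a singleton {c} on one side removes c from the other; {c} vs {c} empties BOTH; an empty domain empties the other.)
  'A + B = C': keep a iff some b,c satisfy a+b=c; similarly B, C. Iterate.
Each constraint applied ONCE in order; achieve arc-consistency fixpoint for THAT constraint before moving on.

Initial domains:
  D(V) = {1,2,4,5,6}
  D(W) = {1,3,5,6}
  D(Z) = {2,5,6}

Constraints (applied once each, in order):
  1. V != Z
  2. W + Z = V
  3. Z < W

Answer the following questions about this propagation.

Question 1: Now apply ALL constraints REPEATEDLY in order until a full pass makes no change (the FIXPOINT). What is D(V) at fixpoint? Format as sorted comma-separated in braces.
Answer: {5}

Derivation:
pass 0 (initial): D(V)={1,2,4,5,6}
pass 1: V {1,2,4,5,6}->{5,6}; W {1,3,5,6}->{3}; Z {2,5,6}->{2}
pass 2: V {5,6}->{5}
pass 3: no change
Fixpoint after 3 passes: D(V) = {5}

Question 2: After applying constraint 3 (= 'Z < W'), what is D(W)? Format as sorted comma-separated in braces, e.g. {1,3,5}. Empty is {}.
Answer: {3}

Derivation:
Constraint 1 (V != Z) on D(V)={1,2,4,5,6} D(Z)={2,5,6}: no change
Constraint 2 (W + Z = V) on D(W)={1,3,5,6} D(Z)={2,5,6} D(V)={1,2,4,5,6}: W {1,3,5,6}->{1,3}; Z {2,5,6}->{2,5}; V {1,2,4,5,6}->{5,6}
Constraint 3 (Z < W) on D(Z)={2,5} D(W)={1,3}: Z {2,5}->{2}; W {1,3}->{3}
So after constraint 3: D(W) = {3}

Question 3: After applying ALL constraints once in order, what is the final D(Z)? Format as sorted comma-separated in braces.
Answer: {2}

Derivation:
Constraint 1 (V != Z) on D(V)={1,2,4,5,6} D(Z)={2,5,6}: no change
Constraint 2 (W + Z = V) on D(W)={1,3,5,6} D(Z)={2,5,6} D(V)={1,2,4,5,6}: W {1,3,5,6}->{1,3}; Z {2,5,6}->{2,5}; V {1,2,4,5,6}->{5,6}
Constraint 3 (Z < W) on D(Z)={2,5} D(W)={1,3}: Z {2,5}->{2}; W {1,3}->{3}
So after all 3 constraints: D(Z) = {2}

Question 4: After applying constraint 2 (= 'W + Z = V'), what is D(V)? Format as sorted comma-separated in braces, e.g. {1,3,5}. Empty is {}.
Constraint 1 (V != Z) on D(V)={1,2,4,5,6} D(Z)={2,5,6}: no change
Constraint 2 (W + Z = V) on D(W)={1,3,5,6} D(Z)={2,5,6} D(V)={1,2,4,5,6}: W {1,3,5,6}->{1,3}; Z {2,5,6}->{2,5}; V {1,2,4,5,6}->{5,6}
So after constraint 2: D(V) = {5,6}

Answer: {5,6}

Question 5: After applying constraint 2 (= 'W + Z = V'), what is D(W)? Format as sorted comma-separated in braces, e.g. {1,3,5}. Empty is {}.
Constraint 1 (V != Z) on D(V)={1,2,4,5,6} D(Z)={2,5,6}: no change
Constraint 2 (W + Z = V) on D(W)={1,3,5,6} D(Z)={2,5,6} D(V)={1,2,4,5,6}: W {1,3,5,6}->{1,3}; Z {2,5,6}->{2,5}; V {1,2,4,5,6}->{5,6}
So after constraint 2: D(W) = {1,3}

Answer: {1,3}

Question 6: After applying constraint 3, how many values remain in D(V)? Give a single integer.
Constraint 1 (V != Z) on D(V)={1,2,4,5,6} D(Z)={2,5,6}: no change
Constraint 2 (W + Z = V) on D(W)={1,3,5,6} D(Z)={2,5,6} D(V)={1,2,4,5,6}: W {1,3,5,6}->{1,3}; Z {2,5,6}->{2,5}; V {1,2,4,5,6}->{5,6}
Constraint 3 (Z < W) on D(Z)={2,5} D(W)={1,3}: Z {2,5}->{2}; W {1,3}->{3}
So after constraint 3: D(V)={5,6}, size = 2

Answer: 2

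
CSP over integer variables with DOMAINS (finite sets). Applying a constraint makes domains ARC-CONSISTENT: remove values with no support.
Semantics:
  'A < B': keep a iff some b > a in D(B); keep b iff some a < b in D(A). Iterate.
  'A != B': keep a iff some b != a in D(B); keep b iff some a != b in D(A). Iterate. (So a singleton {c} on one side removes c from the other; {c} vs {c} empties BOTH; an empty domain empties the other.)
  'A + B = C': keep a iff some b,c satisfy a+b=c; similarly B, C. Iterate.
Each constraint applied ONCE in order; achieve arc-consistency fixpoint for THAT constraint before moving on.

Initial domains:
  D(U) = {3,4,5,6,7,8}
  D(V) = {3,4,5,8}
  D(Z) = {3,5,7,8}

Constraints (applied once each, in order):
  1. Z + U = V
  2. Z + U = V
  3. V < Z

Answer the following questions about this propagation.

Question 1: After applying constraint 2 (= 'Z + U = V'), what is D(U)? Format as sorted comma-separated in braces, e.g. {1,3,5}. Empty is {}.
Constraint 1 (Z + U = V) on D(Z)={3,5,7,8} D(U)={3,4,5,6,7,8} D(V)={3,4,5,8}: Z {3,5,7,8}->{3,5}; U {3,4,5,6,7,8}->{3,5}; V {3,4,5,8}->{8}
Constraint 2 (Z + U = V) on D(Z)={3,5} D(U)={3,5} D(V)={8}: no change
So after constraint 2: D(U) = {3,5}

Answer: {3,5}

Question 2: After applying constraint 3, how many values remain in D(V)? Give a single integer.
Constraint 1 (Z + U = V) on D(Z)={3,5,7,8} D(U)={3,4,5,6,7,8} D(V)={3,4,5,8}: Z {3,5,7,8}->{3,5}; U {3,4,5,6,7,8}->{3,5}; V {3,4,5,8}->{8}
Constraint 2 (Z + U = V) on D(Z)={3,5} D(U)={3,5} D(V)={8}: no change
Constraint 3 (V < Z) on D(V)={8} D(Z)={3,5}: V {8}->{}; Z {3,5}->{}
So after constraint 3: D(V)={}, size = 0

Answer: 0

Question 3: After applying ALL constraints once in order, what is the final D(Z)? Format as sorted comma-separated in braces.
Answer: {}

Derivation:
Constraint 1 (Z + U = V) on D(Z)={3,5,7,8} D(U)={3,4,5,6,7,8} D(V)={3,4,5,8}: Z {3,5,7,8}->{3,5}; U {3,4,5,6,7,8}->{3,5}; V {3,4,5,8}->{8}
Constraint 2 (Z + U = V) on D(Z)={3,5} D(U)={3,5} D(V)={8}: no change
Constraint 3 (V < Z) on D(V)={8} D(Z)={3,5}: V {8}->{}; Z {3,5}->{}
So after all 3 constraints: D(Z) = {}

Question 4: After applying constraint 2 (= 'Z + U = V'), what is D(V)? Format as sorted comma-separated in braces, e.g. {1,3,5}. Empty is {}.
Constraint 1 (Z + U = V) on D(Z)={3,5,7,8} D(U)={3,4,5,6,7,8} D(V)={3,4,5,8}: Z {3,5,7,8}->{3,5}; U {3,4,5,6,7,8}->{3,5}; V {3,4,5,8}->{8}
Constraint 2 (Z + U = V) on D(Z)={3,5} D(U)={3,5} D(V)={8}: no change
So after constraint 2: D(V) = {8}

Answer: {8}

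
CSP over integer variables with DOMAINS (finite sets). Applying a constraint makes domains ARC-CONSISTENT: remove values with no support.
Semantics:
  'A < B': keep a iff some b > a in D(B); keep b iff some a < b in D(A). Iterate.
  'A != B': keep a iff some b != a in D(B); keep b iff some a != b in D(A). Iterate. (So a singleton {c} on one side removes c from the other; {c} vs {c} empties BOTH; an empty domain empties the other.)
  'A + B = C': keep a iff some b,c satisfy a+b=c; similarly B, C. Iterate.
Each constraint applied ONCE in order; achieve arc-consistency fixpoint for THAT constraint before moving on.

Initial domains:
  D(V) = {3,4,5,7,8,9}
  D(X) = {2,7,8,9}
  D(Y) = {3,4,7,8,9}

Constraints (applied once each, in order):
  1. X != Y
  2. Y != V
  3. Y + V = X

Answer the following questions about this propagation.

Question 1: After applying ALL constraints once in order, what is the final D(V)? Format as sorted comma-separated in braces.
Answer: {3,4,5}

Derivation:
Constraint 1 (X != Y) on D(X)={2,7,8,9} D(Y)={3,4,7,8,9}: no change
Constraint 2 (Y != V) on D(Y)={3,4,7,8,9} D(V)={3,4,5,7,8,9}: no change
Constraint 3 (Y + V = X) on D(Y)={3,4,7,8,9} D(V)={3,4,5,7,8,9} D(X)={2,7,8,9}: Y {3,4,7,8,9}->{3,4}; V {3,4,5,7,8,9}->{3,4,5}; X {2,7,8,9}->{7,8,9}
So after all 3 constraints: D(V) = {3,4,5}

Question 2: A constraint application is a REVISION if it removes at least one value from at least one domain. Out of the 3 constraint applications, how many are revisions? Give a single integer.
Answer: 1

Derivation:
Constraint 1 (X != Y) on D(X)={2,7,8,9} D(Y)={3,4,7,8,9}: no change => not a revision
Constraint 2 (Y != V) on D(Y)={3,4,7,8,9} D(V)={3,4,5,7,8,9}: no change => not a revision
Constraint 3 (Y + V = X) on D(Y)={3,4,7,8,9} D(V)={3,4,5,7,8,9} D(X)={2,7,8,9}: Y {3,4,7,8,9}->{3,4}; V {3,4,5,7,8,9}->{3,4,5}; X {2,7,8,9}->{7,8,9} => REVISION
Total revisions = 1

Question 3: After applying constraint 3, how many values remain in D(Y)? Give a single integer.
Answer: 2

Derivation:
Constraint 1 (X != Y) on D(X)={2,7,8,9} D(Y)={3,4,7,8,9}: no change
Constraint 2 (Y != V) on D(Y)={3,4,7,8,9} D(V)={3,4,5,7,8,9}: no change
Constraint 3 (Y + V = X) on D(Y)={3,4,7,8,9} D(V)={3,4,5,7,8,9} D(X)={2,7,8,9}: Y {3,4,7,8,9}->{3,4}; V {3,4,5,7,8,9}->{3,4,5}; X {2,7,8,9}->{7,8,9}
So after constraint 3: D(Y)={3,4}, size = 2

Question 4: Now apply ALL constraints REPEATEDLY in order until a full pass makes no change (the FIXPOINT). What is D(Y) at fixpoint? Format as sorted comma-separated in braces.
pass 0 (initial): D(Y)={3,4,7,8,9}
pass 1: V {3,4,5,7,8,9}->{3,4,5}; X {2,7,8,9}->{7,8,9}; Y {3,4,7,8,9}->{3,4}
pass 2: no change
Fixpoint after 2 passes: D(Y) = {3,4}

Answer: {3,4}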